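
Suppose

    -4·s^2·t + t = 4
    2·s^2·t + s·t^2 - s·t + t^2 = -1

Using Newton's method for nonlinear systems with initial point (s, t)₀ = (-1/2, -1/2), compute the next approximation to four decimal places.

At (-1/2, -1/2): F = (-4.0000, 0.6250).
Jacobian J = [[-8·s·t, -4·s^2 + 1], [4·s·t + t^2 - t, 2·s^2 + 2·s·t - s + 2·t]].
At the point, J = [[-2.0000, 0.0000], [1.7500, 0.5000]] (det J = -1.0000).
Solving J·Δ = −F gives Δ = (-2.0000, 5.7500).
Then the next iterate is (s, t)₁ = (-2.5000, 5.2500).

(-2.5000, 5.2500)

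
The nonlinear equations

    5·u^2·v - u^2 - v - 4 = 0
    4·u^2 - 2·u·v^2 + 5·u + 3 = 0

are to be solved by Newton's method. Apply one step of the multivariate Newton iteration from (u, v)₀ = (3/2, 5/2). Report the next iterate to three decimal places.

(0.971, 2.391)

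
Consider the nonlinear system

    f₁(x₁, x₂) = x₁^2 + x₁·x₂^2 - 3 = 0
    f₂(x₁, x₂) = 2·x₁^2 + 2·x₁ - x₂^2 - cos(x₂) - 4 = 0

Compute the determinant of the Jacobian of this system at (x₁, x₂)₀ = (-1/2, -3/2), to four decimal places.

J = [[2·x₁ + x₂^2, 2·x₁·x₂], [4·x₁ + 2, -2·x₂ + sin(x₂)]].
At the point, J = [[1.2500, 1.5000], [0.0000, 2.002505]].
det J = 2.5031.

2.5031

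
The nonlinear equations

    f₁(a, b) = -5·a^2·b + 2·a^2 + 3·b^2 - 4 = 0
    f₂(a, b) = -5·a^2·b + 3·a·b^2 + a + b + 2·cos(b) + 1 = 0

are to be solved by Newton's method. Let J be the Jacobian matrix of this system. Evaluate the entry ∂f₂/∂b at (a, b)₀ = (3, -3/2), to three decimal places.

-69.005

∂f₂/∂b = -5·a^2 + 6·a·b - 2·sin(b) + 1.
At (3, -3/2) this is -69.005.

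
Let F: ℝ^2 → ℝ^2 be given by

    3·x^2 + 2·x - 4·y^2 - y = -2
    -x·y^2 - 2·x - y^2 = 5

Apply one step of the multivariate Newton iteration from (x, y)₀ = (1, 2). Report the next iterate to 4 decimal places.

(-0.0060, 0.8795)

At (1, 2): F = (-11.0000, -15.0000).
Jacobian J = [[6·x + 2, -8·y - 1], [-y^2 - 2, -2·x·y - 2·y]].
At the point, J = [[8.0000, -17.0000], [-6.0000, -8.0000]] (det J = -166.0000).
Solving J·Δ = −F gives Δ = (-1.0060, -1.1205).
Then the next iterate is (x, y)₁ = (-0.0060, 0.8795).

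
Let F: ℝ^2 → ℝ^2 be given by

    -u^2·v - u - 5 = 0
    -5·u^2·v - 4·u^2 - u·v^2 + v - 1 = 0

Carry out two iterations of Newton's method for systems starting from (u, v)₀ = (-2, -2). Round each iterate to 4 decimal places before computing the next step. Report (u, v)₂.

At (-2, -2): F = (5.0000, 29.0000).
Jacobian J = [[-2·u·v - 1, -u^2], [-10·u·v - 8·u - v^2, -5·u^2 - 2·u·v + 1]].
At the point, J = [[-9.0000, -4.0000], [-28.0000, -27.0000]] (det J = 131.0000).
Solving J·Δ = −F gives Δ = (0.1450, 0.9237).
Then the next iterate is (u, v)₁ = (-1.8550, -1.0763).
Round to (-1.8550, -1.0763) and repeat: F = (0.558575, 4.826348), J = [[-4.993073, -3.441025], [-6.283787, -20.198198]].
Δ = (-0.0672, 0.2599), so (u, v)₂ = (-1.9222, -0.8164).

(-1.9222, -0.8164)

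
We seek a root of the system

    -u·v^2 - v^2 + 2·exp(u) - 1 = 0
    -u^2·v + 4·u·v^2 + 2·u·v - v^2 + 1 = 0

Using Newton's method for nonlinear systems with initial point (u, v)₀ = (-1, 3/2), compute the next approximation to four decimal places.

At (-1, 3/2): F = (-0.264241, -14.7500).
Jacobian J = [[-v^2 + 2·exp(u), -2·u·v - 2·v], [-2·u·v + 4·v^2 + 2·v, -u^2 + 8·u·v + 2·u - 2·v]].
At the point, J = [[-1.514241, 0.0000], [15.0000, -18.0000]] (det J = 27.256340).
Solving J·Δ = −F gives Δ = (-0.1745, -0.9649).
Then the next iterate is (u, v)₁ = (-1.1745, 0.5351).

(-1.1745, 0.5351)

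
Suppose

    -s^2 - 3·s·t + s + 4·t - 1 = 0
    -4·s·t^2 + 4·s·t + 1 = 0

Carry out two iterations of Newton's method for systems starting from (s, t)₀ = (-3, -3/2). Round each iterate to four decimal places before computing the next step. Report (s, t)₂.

At (-3, -3/2): F = (-32.5000, 46.0000).
Jacobian J = [[-2·s - 3·t + 1, -3·s + 4], [-4·t^2 + 4·t, -8·s·t + 4·s]].
At the point, J = [[11.5000, 13.0000], [-15.0000, -48.0000]] (det J = -357.0000).
Solving J·Δ = −F gives Δ = (2.6947, 0.1162).
Then the next iterate is (s, t)₁ = (-0.3053, -1.3838).
Round to (-0.3053, -1.3838) and repeat: F = (-8.201131, 5.028375), J = [[5.7620, 4.9159], [-13.194810, -4.600993]].
Δ = (-0.3393, 2.0660), so (s, t)₂ = (-0.6446, 0.6822).

(-0.6446, 0.6822)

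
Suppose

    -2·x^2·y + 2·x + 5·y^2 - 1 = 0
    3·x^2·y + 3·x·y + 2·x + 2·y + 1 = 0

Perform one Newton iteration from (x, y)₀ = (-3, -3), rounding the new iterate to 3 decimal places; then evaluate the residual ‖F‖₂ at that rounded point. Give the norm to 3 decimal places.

31.215

At (-3, -3): F = (92.000, -65.000).
Jacobian J = [[-4·x·y + 2, -2·x^2 + 10·y], [6·x·y + 3·y + 2, 3·x^2 + 3·x + 2]].
At the point, J = [[-34.000, -48.000], [47.000, 20.000]] (det J = 1576.000).
Solving J·Δ = −F gives Δ = (0.812, 1.341).
Then the next iterate is (x, y)₁ = (-2.188, -1.659).
Re-evaluating at (-2.188, -1.659): F = (24.26981, -19.63094), so ‖F‖₂ = 31.215.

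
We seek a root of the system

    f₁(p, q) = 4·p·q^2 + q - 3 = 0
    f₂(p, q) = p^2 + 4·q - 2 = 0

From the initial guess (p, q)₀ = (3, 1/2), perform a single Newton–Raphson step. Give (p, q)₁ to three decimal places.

At (3, 1/2): F = (0.500, 9.000).
Jacobian J = [[4·q^2, 8·p·q + 1], [2·p, 4]].
At the point, J = [[1.000, 13.000], [6.000, 4.000]] (det J = -74.000).
Solving J·Δ = −F gives Δ = (-1.554, 0.081).
Then the next iterate is (p, q)₁ = (1.446, 0.581).

(1.446, 0.581)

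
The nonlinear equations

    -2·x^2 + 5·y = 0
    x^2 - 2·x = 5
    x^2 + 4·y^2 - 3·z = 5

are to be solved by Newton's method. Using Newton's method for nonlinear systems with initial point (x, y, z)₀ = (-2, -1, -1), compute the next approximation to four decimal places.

(-1.5000, 0.8000, -4.4667)

At (-2, -1, -1): F = (-13.0000, 3.0000, 6.0000).
Jacobian J = [[-4·x, 5, 0], [2·x - 2, 0, 0], [2·x, 8·y, -3]].
At the point, J = [[8.0000, 5.0000, 0.0000], [-6.0000, 0.0000, 0.0000], [-4.0000, -8.0000, -3.0000]] (det J = -90.0000).
Solving J·Δ = −F gives Δ = (0.5000, 1.8000, -3.4667).
Then the next iterate is (x, y, z)₁ = (-1.5000, 0.8000, -4.4667).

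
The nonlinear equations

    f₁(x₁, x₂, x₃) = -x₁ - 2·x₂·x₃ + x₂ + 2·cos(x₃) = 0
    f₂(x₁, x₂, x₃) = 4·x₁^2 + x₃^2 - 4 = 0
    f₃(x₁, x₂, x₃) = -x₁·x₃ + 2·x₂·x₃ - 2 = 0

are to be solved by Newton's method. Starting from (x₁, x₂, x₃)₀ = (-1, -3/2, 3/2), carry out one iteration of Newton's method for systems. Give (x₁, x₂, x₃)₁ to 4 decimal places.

(-0.6333, 0.5019, 1.7278)

At (-1, -3/2, 3/2): F = (4.141474, 2.2500, -5.0000).
Jacobian J = [[-1, -2·x₃ + 1, -2·x₂ - 2·sin(x₃)], [8·x₁, 0, 2·x₃], [-x₃, 2·x₃, -x₁ + 2·x₂]].
At the point, J = [[-1.0000, -2.0000, 1.005010], [-8.0000, 0.0000, 3.0000], [-1.5000, 3.0000, -2.0000]] (det J = 25.879759).
Solving J·Δ = −F gives Δ = (0.3667, 2.0019, 0.2278).
Then the next iterate is (x₁, x₂, x₃)₁ = (-0.6333, 0.5019, 1.7278).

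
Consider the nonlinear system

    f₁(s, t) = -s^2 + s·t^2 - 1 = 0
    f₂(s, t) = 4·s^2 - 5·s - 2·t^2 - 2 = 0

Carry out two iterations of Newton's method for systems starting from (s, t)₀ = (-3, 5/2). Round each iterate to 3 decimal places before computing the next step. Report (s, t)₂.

At (-3, 5/2): F = (-28.750, 36.500).
Jacobian J = [[-2·s + t^2, 2·s·t], [8·s - 5, -4·t]].
At the point, J = [[12.250, -15.000], [-29.000, -10.000]] (det J = -557.500).
Solving J·Δ = −F gives Δ = (1.498, -0.693).
Then the next iterate is (s, t)₁ = (-1.502, 1.807).
Round to (-1.502, 1.807) and repeat: F = (-8.16041, 8.00352), J = [[6.26925, -5.42823], [-17.016, -7.228]].
Δ = (0.744, -0.644), so (s, t)₂ = (-0.758, 1.163).

(-0.758, 1.163)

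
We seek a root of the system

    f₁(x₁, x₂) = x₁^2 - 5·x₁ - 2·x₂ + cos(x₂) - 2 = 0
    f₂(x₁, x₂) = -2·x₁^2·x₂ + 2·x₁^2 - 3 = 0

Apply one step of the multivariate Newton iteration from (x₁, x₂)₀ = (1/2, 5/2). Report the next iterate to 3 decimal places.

(-0.314, -0.115)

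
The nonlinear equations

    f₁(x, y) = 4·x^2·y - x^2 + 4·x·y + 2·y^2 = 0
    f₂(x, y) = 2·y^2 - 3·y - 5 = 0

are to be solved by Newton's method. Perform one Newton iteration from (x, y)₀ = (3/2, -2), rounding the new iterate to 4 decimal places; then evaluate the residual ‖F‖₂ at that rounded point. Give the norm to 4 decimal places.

7.3170

At (3/2, -2): F = (-24.2500, 9.0000).
Jacobian J = [[8·x·y - 2·x + 4·y, 4·x^2 + 4·x + 4·y], [0, 4·y - 3]].
At the point, J = [[-35.0000, 7.0000], [0.0000, -11.0000]] (det J = 385.0000).
Solving J·Δ = −F gives Δ = (-0.5292, 0.8182).
Then the next iterate is (x, y)₁ = (0.9708, -1.1818).
Re-evaluating at (0.9708, -1.1818): F = (-7.193478, 1.338702), so ‖F‖₂ = 7.3170.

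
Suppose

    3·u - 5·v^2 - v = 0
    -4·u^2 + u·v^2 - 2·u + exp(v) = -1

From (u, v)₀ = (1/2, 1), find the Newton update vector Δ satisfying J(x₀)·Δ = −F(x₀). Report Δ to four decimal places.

At (1/2, 1): F = (-4.5000, 2.218282).
Jacobian J = [[3, -10·v - 1], [-8·u + v^2 - 2, 2·u·v + exp(v)]].
At the point, J = [[3.0000, -11.0000], [-5.0000, 3.718282]] (det J = -43.845155).
Solving J·Δ = −F gives Δ = (0.1749, -0.3614).

(0.1749, -0.3614)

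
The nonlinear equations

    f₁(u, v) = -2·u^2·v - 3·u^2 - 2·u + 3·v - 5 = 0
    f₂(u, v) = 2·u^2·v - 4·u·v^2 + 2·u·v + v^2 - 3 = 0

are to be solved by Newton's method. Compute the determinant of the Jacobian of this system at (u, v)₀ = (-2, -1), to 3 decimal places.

J = [[-4·u·v - 6·u - 2, -2·u^2 + 3], [4·u·v - 4·v^2 + 2·v, 2·u^2 - 8·u·v + 2·u + 2·v]].
At the point, J = [[2.000, -5.000], [2.000, -14.000]].
det J = -18.000.

-18.000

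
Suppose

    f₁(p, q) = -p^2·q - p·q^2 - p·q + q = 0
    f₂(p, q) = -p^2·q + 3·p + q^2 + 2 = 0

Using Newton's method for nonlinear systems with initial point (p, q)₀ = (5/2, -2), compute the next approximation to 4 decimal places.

(1.4674, -0.7730)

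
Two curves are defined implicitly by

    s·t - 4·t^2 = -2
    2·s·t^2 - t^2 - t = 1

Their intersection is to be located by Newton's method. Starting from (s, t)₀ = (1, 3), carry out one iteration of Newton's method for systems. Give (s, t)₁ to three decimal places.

(1.093, 1.664)

At (1, 3): F = (-31.000, 5.000).
Jacobian J = [[t, s - 8·t], [2·t^2, 4·s·t - 2·t - 1]].
At the point, J = [[3.000, -23.000], [18.000, 5.000]] (det J = 429.000).
Solving J·Δ = −F gives Δ = (0.093, -1.336).
Then the next iterate is (s, t)₁ = (1.093, 1.664).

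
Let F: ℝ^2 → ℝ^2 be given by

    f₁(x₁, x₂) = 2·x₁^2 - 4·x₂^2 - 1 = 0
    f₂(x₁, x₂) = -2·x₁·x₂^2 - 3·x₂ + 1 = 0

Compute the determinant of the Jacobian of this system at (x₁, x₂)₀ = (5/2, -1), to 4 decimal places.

86.0000

J = [[4·x₁, -8·x₂], [-2·x₂^2, -4·x₁·x₂ - 3]].
At the point, J = [[10.0000, 8.0000], [-2.0000, 7.0000]].
det J = 86.0000.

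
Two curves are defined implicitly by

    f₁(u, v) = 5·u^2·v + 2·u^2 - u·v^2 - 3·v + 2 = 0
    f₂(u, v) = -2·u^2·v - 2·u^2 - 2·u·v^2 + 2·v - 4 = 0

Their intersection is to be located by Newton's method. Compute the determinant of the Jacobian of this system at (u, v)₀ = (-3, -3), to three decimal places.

-2580.000

J = [[10·u·v + 4·u - v^2, 5·u^2 - 2·u·v - 3], [-4·u·v - 4·u - 2·v^2, -2·u^2 - 4·u·v + 2]].
At the point, J = [[69.000, 24.000], [-42.000, -52.000]].
det J = -2580.000.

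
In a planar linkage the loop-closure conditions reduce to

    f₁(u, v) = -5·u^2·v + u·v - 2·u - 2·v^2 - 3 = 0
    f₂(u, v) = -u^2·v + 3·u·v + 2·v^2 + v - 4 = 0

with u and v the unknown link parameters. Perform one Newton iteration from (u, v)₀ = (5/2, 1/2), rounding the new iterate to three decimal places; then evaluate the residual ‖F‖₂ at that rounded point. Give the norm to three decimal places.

6.019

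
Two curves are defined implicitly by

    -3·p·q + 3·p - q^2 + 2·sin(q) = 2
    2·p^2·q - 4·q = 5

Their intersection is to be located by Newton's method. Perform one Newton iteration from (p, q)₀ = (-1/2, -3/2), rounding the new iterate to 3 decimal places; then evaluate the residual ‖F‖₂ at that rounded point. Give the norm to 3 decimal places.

3.107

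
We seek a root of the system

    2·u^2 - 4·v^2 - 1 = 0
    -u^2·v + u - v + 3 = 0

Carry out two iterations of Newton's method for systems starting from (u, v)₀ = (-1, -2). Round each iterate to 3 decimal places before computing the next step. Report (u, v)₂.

At (-1, -2): F = (-15.000, 6.000).
Jacobian J = [[4·u, -8·v], [-2·u·v + 1, -u^2 - 1]].
At the point, J = [[-4.000, 16.000], [-3.000, -2.000]] (det J = 56.000).
Solving J·Δ = −F gives Δ = (1.179, 1.232).
Then the next iterate is (u, v)₁ = (0.179, -0.768).
Round to (0.179, -0.768) and repeat: F = (-3.29521, 3.97161), J = [[0.716, 6.144], [1.27494, -1.03204]].
Δ = (-2.450, 0.822), so (u, v)₂ = (-2.271, 0.054).

(-2.271, 0.054)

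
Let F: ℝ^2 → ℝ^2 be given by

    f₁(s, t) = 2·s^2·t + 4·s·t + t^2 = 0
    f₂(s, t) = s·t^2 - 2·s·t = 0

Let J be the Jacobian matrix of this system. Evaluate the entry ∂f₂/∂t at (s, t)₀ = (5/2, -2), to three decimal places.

∂f₂/∂t = 2·s·t - 2·s.
At (5/2, -2) this is -15.000.

-15.000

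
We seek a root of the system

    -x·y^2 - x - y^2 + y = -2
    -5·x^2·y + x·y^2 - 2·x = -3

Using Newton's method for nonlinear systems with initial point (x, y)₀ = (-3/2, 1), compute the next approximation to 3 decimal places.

(114.000, 114.000)

At (-3/2, 1): F = (5.000, -6.750).
Jacobian J = [[-y^2 - 1, -2·x·y - 2·y + 1], [-10·x·y + y^2 - 2, -5·x^2 + 2·x·y]].
At the point, J = [[-2.000, 2.000], [14.000, -14.250]] (det J = 0.500).
Solving J·Δ = −F gives Δ = (115.500, 113.000).
Then the next iterate is (x, y)₁ = (114.000, 114.000).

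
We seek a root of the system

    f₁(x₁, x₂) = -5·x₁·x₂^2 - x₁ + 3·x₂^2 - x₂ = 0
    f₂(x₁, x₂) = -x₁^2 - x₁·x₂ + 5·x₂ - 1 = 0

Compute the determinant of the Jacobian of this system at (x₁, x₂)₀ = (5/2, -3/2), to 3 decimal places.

J = [[-5·x₂^2 - 1, -10·x₁·x₂ + 6·x₂ - 1], [-2·x₁ - x₂, -x₁ + 5]].
At the point, J = [[-12.250, 27.500], [-3.500, 2.500]].
det J = 65.625.

65.625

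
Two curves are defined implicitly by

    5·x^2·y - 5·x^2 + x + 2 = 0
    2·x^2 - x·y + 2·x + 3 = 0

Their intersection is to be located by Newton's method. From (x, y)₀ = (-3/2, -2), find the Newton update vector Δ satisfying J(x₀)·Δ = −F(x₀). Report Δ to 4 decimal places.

(0.7295, -0.0273)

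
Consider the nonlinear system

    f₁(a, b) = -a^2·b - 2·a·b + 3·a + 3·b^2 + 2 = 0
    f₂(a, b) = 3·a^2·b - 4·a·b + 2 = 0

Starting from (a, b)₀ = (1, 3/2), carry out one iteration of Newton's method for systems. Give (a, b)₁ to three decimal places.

At (1, 3/2): F = (7.250, 0.500).
Jacobian J = [[-2·a·b - 2·b + 3, -a^2 - 2·a + 6·b], [6·a·b - 4·b, 3·a^2 - 4·a]].
At the point, J = [[-3.000, 6.000], [3.000, -1.000]] (det J = -15.000).
Solving J·Δ = −F gives Δ = (-0.683, -1.550).
Then the next iterate is (a, b)₁ = (0.317, -0.050).

(0.317, -0.050)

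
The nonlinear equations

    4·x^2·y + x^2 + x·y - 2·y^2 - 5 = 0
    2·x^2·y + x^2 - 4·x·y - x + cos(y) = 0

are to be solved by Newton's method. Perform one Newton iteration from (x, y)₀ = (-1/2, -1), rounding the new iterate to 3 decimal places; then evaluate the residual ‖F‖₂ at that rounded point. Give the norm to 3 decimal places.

36.241

At (-1/2, -1): F = (-7.250, -1.20970).
Jacobian J = [[8·x·y + 2·x + y, 4·x^2 + x - 4·y], [4·x·y + 2·x - 4·y - 1, 2·x^2 - 4·x - sin(y)]].
At the point, J = [[2.000, 4.500], [4.000, 3.34147]] (det J = -11.31706).
Solving J·Δ = −F gives Δ = (-1.660, 2.349).
Then the next iterate is (x, y)₁ = (-2.160, 1.349).
Re-evaluating at (-2.160, 1.349): F = (18.28774, 31.28873), so ‖F‖₂ = 36.241.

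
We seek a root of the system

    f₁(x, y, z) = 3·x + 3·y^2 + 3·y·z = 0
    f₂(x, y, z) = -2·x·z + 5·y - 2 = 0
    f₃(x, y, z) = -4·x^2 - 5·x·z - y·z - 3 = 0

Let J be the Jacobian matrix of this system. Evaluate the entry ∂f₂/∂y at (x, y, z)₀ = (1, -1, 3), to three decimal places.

5.000

∂f₂/∂y = 5.
At (1, -1, 3) this is 5.000.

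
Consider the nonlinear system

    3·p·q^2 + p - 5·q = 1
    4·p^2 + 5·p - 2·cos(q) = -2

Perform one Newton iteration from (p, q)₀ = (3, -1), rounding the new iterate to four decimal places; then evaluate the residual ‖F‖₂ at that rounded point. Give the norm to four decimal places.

At (3, -1): F = (16.0000, 51.919395).
Jacobian J = [[3·q^2 + 1, 6·p·q - 5], [8·p + 5, 2·sin(q)]].
At the point, J = [[4.0000, -23.0000], [29.0000, -1.682942]] (det J = 660.268232).
Solving J·Δ = −F gives Δ = (-1.7678, 0.3882).
Then the next iterate is (p, q)₁ = (1.2322, -0.6118).
Re-evaluating at (1.2322, -0.6118): F = (4.674835, 12.597036), so ‖F‖₂ = 13.4365.

13.4365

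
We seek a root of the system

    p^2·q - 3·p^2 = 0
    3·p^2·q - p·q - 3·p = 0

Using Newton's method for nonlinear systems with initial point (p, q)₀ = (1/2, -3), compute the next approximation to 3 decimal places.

(0.250, -3.000)

At (1/2, -3): F = (-1.500, -2.250).
Jacobian J = [[2·p·q - 6·p, p^2], [6·p·q - q - 3, 3·p^2 - p]].
At the point, J = [[-6.000, 0.250], [-9.000, 0.250]] (det J = 0.750).
Solving J·Δ = −F gives Δ = (-0.250, 0.000).
Then the next iterate is (p, q)₁ = (0.250, -3.000).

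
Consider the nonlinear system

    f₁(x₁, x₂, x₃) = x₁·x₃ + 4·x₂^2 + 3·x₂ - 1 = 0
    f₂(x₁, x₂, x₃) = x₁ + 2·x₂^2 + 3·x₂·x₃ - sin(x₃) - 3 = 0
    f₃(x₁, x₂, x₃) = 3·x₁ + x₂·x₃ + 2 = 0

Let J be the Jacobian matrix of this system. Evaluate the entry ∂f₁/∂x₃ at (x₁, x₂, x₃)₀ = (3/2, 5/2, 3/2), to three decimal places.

1.500

∂f₁/∂x₃ = x₁.
At (3/2, 5/2, 3/2) this is 1.500.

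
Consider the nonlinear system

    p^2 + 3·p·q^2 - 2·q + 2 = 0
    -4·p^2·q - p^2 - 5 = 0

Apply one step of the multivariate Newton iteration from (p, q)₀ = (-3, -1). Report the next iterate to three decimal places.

(-1.747, -1.015)

At (-3, -1): F = (4.000, 22.000).
Jacobian J = [[2·p + 3·q^2, 6·p·q - 2], [-8·p·q - 2·p, -4·p^2]].
At the point, J = [[-3.000, 16.000], [-18.000, -36.000]] (det J = 396.000).
Solving J·Δ = −F gives Δ = (1.253, -0.015).
Then the next iterate is (p, q)₁ = (-1.747, -1.015).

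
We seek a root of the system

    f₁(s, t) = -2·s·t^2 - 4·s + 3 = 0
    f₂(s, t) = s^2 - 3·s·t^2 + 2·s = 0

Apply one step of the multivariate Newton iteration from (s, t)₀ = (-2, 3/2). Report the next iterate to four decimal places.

At (-2, 3/2): F = (20.0000, 13.5000).
Jacobian J = [[-2·t^2 - 4, -4·s·t], [2·s - 3·t^2 + 2, -6·s·t]].
At the point, J = [[-8.5000, 12.0000], [-8.7500, 18.0000]] (det J = -48.0000).
Solving J·Δ = −F gives Δ = (4.1250, 1.2552).
Then the next iterate is (s, t)₁ = (2.1250, 2.7552).

(2.1250, 2.7552)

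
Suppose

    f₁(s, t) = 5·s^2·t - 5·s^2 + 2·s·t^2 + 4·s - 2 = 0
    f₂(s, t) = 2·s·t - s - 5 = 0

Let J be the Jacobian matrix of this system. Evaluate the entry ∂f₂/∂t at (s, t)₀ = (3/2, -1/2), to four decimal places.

∂f₂/∂t = 2·s.
At (3/2, -1/2) this is 3.0000.

3.0000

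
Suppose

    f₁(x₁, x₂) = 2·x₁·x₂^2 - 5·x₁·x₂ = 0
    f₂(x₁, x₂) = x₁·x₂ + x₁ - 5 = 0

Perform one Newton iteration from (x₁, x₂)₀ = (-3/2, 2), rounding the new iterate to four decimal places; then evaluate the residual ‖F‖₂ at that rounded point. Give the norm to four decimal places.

At (-3/2, 2): F = (3.0000, -9.5000).
Jacobian J = [[2·x₂^2 - 5·x₂, 4·x₁·x₂ - 5·x₁], [x₂ + 1, x₁]].
At the point, J = [[-2.0000, -4.5000], [3.0000, -1.5000]] (det J = 16.5000).
Solving J·Δ = −F gives Δ = (2.8636, -0.6061).
Then the next iterate is (x₁, x₂)₁ = (1.3636, 1.3939).
Re-evaluating at (1.3636, 1.3939): F = (-4.204777, -1.735678), so ‖F‖₂ = 4.5489.

4.5489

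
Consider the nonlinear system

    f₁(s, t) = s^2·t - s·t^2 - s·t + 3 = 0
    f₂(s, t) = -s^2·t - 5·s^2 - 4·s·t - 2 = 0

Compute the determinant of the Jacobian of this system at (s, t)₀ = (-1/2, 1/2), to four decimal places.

-6.5625

J = [[2·s·t - t^2 - t, s^2 - 2·s·t - s], [-2·s·t - 10·s - 4·t, -s^2 - 4·s]].
At the point, J = [[-1.2500, 1.2500], [3.5000, 1.7500]].
det J = -6.5625.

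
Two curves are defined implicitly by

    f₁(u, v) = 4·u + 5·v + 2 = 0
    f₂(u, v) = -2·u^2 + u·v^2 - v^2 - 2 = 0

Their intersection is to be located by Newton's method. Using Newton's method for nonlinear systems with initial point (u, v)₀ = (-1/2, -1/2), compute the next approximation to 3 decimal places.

(1.524, -1.619)

At (-1/2, -1/2): F = (-2.500, -2.875).
Jacobian J = [[4, 5], [-4·u + v^2, 2·u·v - 2·v]].
At the point, J = [[4.000, 5.000], [2.250, 1.500]] (det J = -5.250).
Solving J·Δ = −F gives Δ = (2.024, -1.119).
Then the next iterate is (u, v)₁ = (1.524, -1.619).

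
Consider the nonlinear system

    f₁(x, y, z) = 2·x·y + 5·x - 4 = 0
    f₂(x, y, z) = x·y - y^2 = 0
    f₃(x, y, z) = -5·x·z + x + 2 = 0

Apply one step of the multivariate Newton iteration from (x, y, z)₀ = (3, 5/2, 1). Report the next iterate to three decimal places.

At (3, 5/2, 1): F = (26.000, 1.250, -10.000).
Jacobian J = [[2·y + 5, 2·x, 0], [y, x - 2·y, 0], [-5·z + 1, 0, -5·x]].
At the point, J = [[10.000, 6.000, 0.000], [2.500, -2.000, 0.000], [-4.000, 0.000, -15.000]] (det J = 525.000).
Solving J·Δ = −F gives Δ = (-1.700, -1.500, -0.213).
Then the next iterate is (x, y, z)₁ = (1.300, 1.000, 0.787).

(1.300, 1.000, 0.787)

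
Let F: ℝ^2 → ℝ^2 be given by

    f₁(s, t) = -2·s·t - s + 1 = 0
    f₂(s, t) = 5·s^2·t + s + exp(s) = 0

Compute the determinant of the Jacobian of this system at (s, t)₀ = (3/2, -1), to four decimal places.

J = [[-2·t - 1, -2·s], [10·s·t + exp(s) + 1, 5·s^2]].
At the point, J = [[1.0000, -3.0000], [-9.518311, 11.2500]].
det J = -17.3049.

-17.3049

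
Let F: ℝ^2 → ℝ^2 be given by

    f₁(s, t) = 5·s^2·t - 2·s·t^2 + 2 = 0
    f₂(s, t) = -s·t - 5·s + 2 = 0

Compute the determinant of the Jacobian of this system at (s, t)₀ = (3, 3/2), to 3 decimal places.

54.000

J = [[10·s·t - 2·t^2, 5·s^2 - 4·s·t], [-t - 5, -s]].
At the point, J = [[40.500, 27.000], [-6.500, -3.000]].
det J = 54.000.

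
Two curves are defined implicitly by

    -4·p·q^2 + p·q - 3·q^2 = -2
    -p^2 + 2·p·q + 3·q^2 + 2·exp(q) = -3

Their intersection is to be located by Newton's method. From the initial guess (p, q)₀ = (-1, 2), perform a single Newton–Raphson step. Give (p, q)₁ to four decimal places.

(-0.9321, 0.9836)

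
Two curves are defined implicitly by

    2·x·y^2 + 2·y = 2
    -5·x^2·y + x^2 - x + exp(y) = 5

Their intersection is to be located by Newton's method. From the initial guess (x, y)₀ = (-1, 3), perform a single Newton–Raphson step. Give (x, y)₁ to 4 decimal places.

At (-1, 3): F = (-14.0000, 2.085537).
Jacobian J = [[2·y^2, 4·x·y + 2], [-10·x·y + 2·x - 1, -5·x^2 + exp(y)]].
At the point, J = [[18.0000, -10.0000], [27.0000, 15.085537]] (det J = 541.539665).
Solving J·Δ = −F gives Δ = (0.3515, -0.7673).
Then the next iterate is (x, y)₁ = (-0.6485, 2.2327).

(-0.6485, 2.2327)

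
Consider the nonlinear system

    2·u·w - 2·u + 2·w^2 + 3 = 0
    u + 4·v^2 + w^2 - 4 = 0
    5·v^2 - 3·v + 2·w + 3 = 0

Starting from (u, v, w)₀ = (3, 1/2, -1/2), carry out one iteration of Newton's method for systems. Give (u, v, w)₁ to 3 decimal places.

(-0.682, 1.011, -1.886)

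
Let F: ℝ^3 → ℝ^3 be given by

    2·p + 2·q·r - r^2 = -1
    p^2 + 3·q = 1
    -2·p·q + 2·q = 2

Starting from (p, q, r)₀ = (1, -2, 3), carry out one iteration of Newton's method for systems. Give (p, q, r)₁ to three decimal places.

(1.500, -0.333, 2.300)

At (1, -2, 3): F = (-18.000, -6.000, -2.000).
Jacobian J = [[2, 2·r, 2·q - 2·r], [2·p, 3, 0], [-2·q, -2·p + 2, 0]].
At the point, J = [[2.000, 6.000, -10.000], [2.000, 3.000, 0.000], [4.000, 0.000, 0.000]] (det J = 120.000).
Solving J·Δ = −F gives Δ = (0.500, 1.667, -0.700).
Then the next iterate is (p, q, r)₁ = (1.500, -0.333, 2.300).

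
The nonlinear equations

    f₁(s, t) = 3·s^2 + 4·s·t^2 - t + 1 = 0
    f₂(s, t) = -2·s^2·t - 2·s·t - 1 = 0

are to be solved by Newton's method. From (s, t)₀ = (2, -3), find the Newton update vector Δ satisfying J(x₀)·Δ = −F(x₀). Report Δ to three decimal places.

At (2, -3): F = (88.000, 35.000).
Jacobian J = [[6·s + 4·t^2, 8·s·t - 1], [-4·s·t - 2·t, -2·s^2 - 2·s]].
At the point, J = [[48.000, -49.000], [30.000, -12.000]] (det J = 894.000).
Solving J·Δ = −F gives Δ = (-0.737, 1.074).

(-0.737, 1.074)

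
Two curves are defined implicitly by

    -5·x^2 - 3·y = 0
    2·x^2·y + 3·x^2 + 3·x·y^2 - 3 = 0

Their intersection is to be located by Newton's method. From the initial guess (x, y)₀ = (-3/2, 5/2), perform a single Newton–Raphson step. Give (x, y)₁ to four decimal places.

At (-3/2, 5/2): F = (-18.7500, -13.1250).
Jacobian J = [[-10·x, -3], [4·x·y + 6·x + 3·y^2, 2·x^2 + 6·x·y]].
At the point, J = [[15.0000, -3.0000], [-5.2500, -18.0000]] (det J = -285.7500).
Solving J·Δ = −F gives Δ = (1.0433, -1.0335).
Then the next iterate is (x, y)₁ = (-0.4567, 1.4665).

(-0.4567, 1.4665)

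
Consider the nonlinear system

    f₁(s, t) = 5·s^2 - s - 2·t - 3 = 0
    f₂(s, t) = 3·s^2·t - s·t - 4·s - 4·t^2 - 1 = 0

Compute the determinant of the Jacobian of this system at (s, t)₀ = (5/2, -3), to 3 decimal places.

J = [[10·s - 1, -2], [6·s·t - t - 4, 3·s^2 - s - 8·t]].
At the point, J = [[24.000, -2.000], [-46.000, 40.250]].
det J = 874.000.

874.000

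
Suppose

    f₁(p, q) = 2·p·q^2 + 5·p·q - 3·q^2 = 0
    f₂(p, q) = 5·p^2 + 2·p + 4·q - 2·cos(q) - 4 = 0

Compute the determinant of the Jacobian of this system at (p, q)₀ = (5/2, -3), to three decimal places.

J = [[2·q^2 + 5·q, 4·p·q + 5·p - 6·q], [10·p + 2, 2·sin(q) + 4]].
At the point, J = [[3.000, 0.500], [27.000, 3.71776]].
det J = -2.347.

-2.347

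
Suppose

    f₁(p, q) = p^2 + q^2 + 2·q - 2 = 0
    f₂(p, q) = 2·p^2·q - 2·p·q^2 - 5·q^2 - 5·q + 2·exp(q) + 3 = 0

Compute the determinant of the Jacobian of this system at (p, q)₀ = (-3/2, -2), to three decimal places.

-15.312

J = [[2·p, 2·q + 2], [4·p·q - 2·q^2, 2·p^2 - 4·p·q - 10·q + 2·exp(q) - 5]].
At the point, J = [[-3.000, -2.000], [4.000, 7.77067]].
det J = -15.312.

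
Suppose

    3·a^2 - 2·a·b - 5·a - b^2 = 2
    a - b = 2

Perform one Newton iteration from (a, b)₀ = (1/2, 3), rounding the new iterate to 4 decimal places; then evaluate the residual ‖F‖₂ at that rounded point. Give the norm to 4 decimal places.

1.3500

At (1/2, 3): F = (-15.7500, -4.5000).
Jacobian J = [[6·a - 2·b - 5, -2·a - 2·b], [1, -1]].
At the point, J = [[-8.0000, -7.0000], [1.0000, -1.0000]] (det J = 15.0000).
Solving J·Δ = −F gives Δ = (1.0500, -3.4500).
Then the next iterate is (a, b)₁ = (1.5500, -0.4500).
Re-evaluating at (1.5500, -0.4500): F = (-1.3500, 0.0000), so ‖F‖₂ = 1.3500.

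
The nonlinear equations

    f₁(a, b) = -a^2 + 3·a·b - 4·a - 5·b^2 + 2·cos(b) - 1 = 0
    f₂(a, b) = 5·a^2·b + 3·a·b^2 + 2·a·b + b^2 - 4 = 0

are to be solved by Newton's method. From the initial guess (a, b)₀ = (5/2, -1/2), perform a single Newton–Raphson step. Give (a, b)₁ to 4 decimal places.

(-0.0010, -0.9284)

At (5/2, -1/2): F = (-20.494835, -20.0000).
Jacobian J = [[-2·a + 3·b - 4, 3·a - 10·b - 2·sin(b)], [10·a·b + 3·b^2 + 2·b, 5·a^2 + 6·a·b + 2·a + 2·b]].
At the point, J = [[-10.5000, 13.458851], [-12.7500, 27.7500]] (det J = -119.774649).
Solving J·Δ = −F gives Δ = (-2.5010, -0.4284).
Then the next iterate is (a, b)₁ = (-0.0010, -0.9284).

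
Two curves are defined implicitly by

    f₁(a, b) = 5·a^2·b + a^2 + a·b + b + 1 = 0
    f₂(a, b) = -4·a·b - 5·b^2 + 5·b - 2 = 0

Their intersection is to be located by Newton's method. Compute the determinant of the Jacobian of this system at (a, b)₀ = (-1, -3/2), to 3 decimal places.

J = [[10·a·b + 2·a + b, 5·a^2 + a + 1], [-4·b, -4·a - 10·b + 5]].
At the point, J = [[11.500, 5.000], [6.000, 24.000]].
det J = 246.000.

246.000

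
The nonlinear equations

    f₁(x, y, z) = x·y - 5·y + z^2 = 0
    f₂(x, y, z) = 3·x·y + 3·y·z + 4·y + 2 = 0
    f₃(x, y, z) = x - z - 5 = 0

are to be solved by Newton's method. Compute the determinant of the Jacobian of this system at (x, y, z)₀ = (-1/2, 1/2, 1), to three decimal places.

J = [[y, x - 5, 2·z], [3·y, 3·x + 3·z + 4, 3·y], [1, 0, -1]].
At the point, J = [[0.500, -5.500, 2.000], [1.500, 5.500, 1.500], [1.000, 0.000, -1.000]].
det J = -30.250.

-30.250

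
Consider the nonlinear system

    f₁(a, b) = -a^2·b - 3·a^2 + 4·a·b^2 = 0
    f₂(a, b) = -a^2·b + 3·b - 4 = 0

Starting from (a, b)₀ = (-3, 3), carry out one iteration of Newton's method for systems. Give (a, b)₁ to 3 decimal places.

(-2.211, 1.702)

At (-3, 3): F = (-162.000, -22.000).
Jacobian J = [[-2·a·b - 6·a + 4·b^2, -a^2 + 8·a·b], [-2·a·b, -a^2 + 3]].
At the point, J = [[72.000, -81.000], [18.000, -6.000]] (det J = 1026.000).
Solving J·Δ = −F gives Δ = (0.789, -1.298).
Then the next iterate is (a, b)₁ = (-2.211, 1.702).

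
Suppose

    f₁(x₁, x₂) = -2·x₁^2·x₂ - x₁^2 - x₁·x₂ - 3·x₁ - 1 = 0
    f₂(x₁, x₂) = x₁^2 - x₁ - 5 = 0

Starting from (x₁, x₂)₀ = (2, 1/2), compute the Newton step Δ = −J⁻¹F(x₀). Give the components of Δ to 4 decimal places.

(1.0000, -2.7500)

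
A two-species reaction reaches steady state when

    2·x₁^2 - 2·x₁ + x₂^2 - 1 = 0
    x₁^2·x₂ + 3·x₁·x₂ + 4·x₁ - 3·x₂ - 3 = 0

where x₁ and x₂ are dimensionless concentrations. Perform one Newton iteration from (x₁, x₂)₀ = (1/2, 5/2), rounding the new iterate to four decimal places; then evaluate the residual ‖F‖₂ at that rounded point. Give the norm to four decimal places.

1.2301

At (1/2, 5/2): F = (4.7500, -4.1250).
Jacobian J = [[4·x₁ - 2, 2·x₂], [2·x₁·x₂ + 3·x₂ + 4, x₁^2 + 3·x₁ - 3]].
At the point, J = [[0.0000, 5.0000], [14.0000, -1.2500]] (det J = -70.0000).
Solving J·Δ = −F gives Δ = (0.2098, -0.9500).
Then the next iterate is (x₁, x₂)₁ = (0.7098, 1.5500).
Re-evaluating at (0.7098, 1.5500): F = (0.990532, -0.729315), so ‖F‖₂ = 1.2301.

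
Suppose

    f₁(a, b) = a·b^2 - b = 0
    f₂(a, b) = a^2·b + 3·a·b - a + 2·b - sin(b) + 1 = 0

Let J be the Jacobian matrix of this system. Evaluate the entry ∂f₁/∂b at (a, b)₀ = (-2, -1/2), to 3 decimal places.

1.000

∂f₁/∂b = 2·a·b - 1.
At (-2, -1/2) this is 1.000.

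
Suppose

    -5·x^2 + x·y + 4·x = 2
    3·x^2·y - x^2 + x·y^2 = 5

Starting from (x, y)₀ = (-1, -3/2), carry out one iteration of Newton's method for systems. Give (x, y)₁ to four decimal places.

At (-1, -3/2): F = (-9.5000, -12.7500).
Jacobian J = [[-10·x + y + 4, x], [6·x·y - 2·x + y^2, 3·x^2 + 2·x·y]].
At the point, J = [[12.5000, -1.0000], [13.2500, 6.0000]] (det J = 88.2500).
Solving J·Δ = −F gives Δ = (0.7904, 0.3796).
Then the next iterate is (x, y)₁ = (-0.2096, -1.1204).

(-0.2096, -1.1204)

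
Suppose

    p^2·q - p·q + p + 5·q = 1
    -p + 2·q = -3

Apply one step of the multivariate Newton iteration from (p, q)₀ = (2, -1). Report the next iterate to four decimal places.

(3.6667, 0.3333)

At (2, -1): F = (-6.0000, -1.0000).
Jacobian J = [[2·p·q - q + 1, p^2 - p + 5], [-1, 2]].
At the point, J = [[-2.0000, 7.0000], [-1.0000, 2.0000]] (det J = 3.0000).
Solving J·Δ = −F gives Δ = (1.6667, 1.3333).
Then the next iterate is (p, q)₁ = (3.6667, 0.3333).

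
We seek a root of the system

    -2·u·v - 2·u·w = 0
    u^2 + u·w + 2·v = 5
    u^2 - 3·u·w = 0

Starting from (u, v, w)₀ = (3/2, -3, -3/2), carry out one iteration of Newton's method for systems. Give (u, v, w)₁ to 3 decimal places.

(1.950, 0.100, 1.250)

At (3/2, -3, -3/2): F = (13.500, -11.000, 9.000).
Jacobian J = [[-2·v - 2·w, -2·u, -2·u], [2·u + w, 2, u], [2·u - 3·w, 0, -3·u]].
At the point, J = [[9.000, -3.000, -3.000], [1.500, 2.000, 1.500], [7.500, 0.000, -4.500]] (det J = -90.000).
Solving J·Δ = −F gives Δ = (0.450, 3.100, 2.750).
Then the next iterate is (u, v, w)₁ = (1.950, 0.100, 1.250).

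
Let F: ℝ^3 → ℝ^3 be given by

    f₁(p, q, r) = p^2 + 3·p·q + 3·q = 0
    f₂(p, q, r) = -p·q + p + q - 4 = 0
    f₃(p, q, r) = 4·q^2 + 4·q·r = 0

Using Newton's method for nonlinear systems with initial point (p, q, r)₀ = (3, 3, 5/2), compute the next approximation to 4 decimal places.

(2.0000, 0.5000, 4.0833)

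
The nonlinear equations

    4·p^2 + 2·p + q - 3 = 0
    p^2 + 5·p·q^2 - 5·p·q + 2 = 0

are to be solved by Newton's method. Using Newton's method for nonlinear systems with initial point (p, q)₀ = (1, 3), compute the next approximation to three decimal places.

(0.463, 2.367)

At (1, 3): F = (6.000, 33.000).
Jacobian J = [[8·p + 2, 1], [2·p + 5·q^2 - 5·q, 10·p·q - 5·p]].
At the point, J = [[10.000, 1.000], [32.000, 25.000]] (det J = 218.000).
Solving J·Δ = −F gives Δ = (-0.537, -0.633).
Then the next iterate is (p, q)₁ = (0.463, 2.367).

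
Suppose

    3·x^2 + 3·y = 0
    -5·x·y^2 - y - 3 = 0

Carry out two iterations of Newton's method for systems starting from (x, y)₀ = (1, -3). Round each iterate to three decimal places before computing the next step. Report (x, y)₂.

At (1, -3): F = (-6.000, -45.000).
Jacobian J = [[6·x, 3], [-5·y^2, -10·x·y - 1]].
At the point, J = [[6.000, 3.000], [-45.000, 29.000]] (det J = 309.000).
Solving J·Δ = −F gives Δ = (0.126, 1.748).
Then the next iterate is (x, y)₁ = (1.126, -1.252).
Round to (1.126, -1.252) and repeat: F = (0.04763, -10.57305), J = [[6.756, 3.000], [-7.83752, 13.09752]].
Δ = (-0.289, 0.634), so (x, y)₂ = (0.837, -0.618).

(0.837, -0.618)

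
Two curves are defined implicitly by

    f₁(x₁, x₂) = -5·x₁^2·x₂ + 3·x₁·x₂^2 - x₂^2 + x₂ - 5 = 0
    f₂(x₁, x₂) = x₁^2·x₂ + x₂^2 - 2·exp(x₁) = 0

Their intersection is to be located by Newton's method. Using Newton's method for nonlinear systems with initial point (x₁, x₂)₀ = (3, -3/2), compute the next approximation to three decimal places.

(2.003, -1.097)

At (3, -3/2): F = (79.000, -51.42107).
Jacobian J = [[-10·x₁·x₂ + 3·x₂^2, -5·x₁^2 + 6·x₁·x₂ - 2·x₂ + 1], [2·x₁·x₂ - 2·exp(x₁), x₁^2 + 2·x₂]].
At the point, J = [[51.750, -68.000], [-49.17107, 6.000]] (det J = -3033.13302).
Solving J·Δ = −F gives Δ = (-0.997, 0.403).
Then the next iterate is (x₁, x₂)₁ = (2.003, -1.097).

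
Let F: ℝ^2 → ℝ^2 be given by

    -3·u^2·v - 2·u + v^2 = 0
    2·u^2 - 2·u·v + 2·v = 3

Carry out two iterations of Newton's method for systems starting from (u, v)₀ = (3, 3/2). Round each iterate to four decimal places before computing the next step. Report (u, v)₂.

(1.2407, 0.4084)

At (3, 3/2): F = (-44.2500, 9.0000).
Jacobian J = [[-6·u·v - 2, -3·u^2 + 2·v], [4·u - 2·v, -2·u + 2]].
At the point, J = [[-29.0000, -24.0000], [9.0000, -4.0000]] (det J = 332.0000).
Solving J·Δ = −F gives Δ = (-1.1837, -0.4134).
Then the next iterate is (u, v)₁ = (1.8163, 1.0866).
Round to (1.8163, 1.0866) and repeat: F = (-13.205804, 1.823908), J = [[-13.841549, -7.723637], [5.0920, -1.6326]].
Δ = (-0.5756, -0.6782), so (u, v)₂ = (1.2407, 0.4084).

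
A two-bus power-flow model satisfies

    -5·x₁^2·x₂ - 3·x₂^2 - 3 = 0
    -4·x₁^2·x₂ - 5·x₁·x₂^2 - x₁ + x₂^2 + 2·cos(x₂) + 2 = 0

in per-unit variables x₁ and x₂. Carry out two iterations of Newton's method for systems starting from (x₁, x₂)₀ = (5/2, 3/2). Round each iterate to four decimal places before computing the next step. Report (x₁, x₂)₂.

(2.5436, -1.3910)

At (5/2, 3/2): F = (-56.6250, -63.733526).
Jacobian J = [[-10·x₁·x₂, -5·x₁^2 - 6·x₂], [-8·x₁·x₂ - 5·x₂^2 - 1, -4·x₁^2 - 10·x₁·x₂ + 2·x₂ - 2·sin(x₂)]].
At the point, J = [[-37.5000, -40.2500], [-42.2500, -61.494990]] (det J = 605.499624).
Solving J·Δ = −F gives Δ = (-1.5143, 0.0040).
Then the next iterate is (x₁, x₂)₁ = (0.9857, 1.5040).
Round to (0.9857, 1.5040) and repeat: F = (-17.092514, -13.583709), J = [[-14.824928, -13.882022], [-24.170022, -17.698886]].
Δ = (1.5579, -2.8950), so (x₁, x₂)₂ = (2.5436, -1.3910).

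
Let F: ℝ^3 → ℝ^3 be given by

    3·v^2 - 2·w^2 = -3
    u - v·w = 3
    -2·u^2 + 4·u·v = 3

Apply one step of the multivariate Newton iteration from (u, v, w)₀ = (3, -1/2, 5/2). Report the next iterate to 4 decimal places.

(0.5378, -1.1225, 1.8118)

At (3, -1/2, 5/2): F = (-8.7500, 1.2500, -27.0000).
Jacobian J = [[0, 6·v, -4·w], [1, -w, -v], [-4·u + 4·v, 4·u, 0]].
At the point, J = [[0.0000, -3.0000, -10.0000], [1.0000, -2.5000, 0.5000], [-14.0000, 12.0000, 0.0000]] (det J = 251.0000).
Solving J·Δ = −F gives Δ = (-2.4622, -0.6225, -0.6882).
Then the next iterate is (u, v, w)₁ = (0.5378, -1.1225, 1.8118).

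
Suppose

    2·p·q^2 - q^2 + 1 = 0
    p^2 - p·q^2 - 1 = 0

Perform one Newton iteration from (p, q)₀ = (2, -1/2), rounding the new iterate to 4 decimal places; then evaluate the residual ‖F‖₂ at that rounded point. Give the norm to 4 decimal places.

At (2, -1/2): F = (1.7500, 2.5000).
Jacobian J = [[2·q^2, 4·p·q - 2·q], [2·p - q^2, -2·p·q]].
At the point, J = [[0.5000, -3.0000], [3.7500, 2.0000]] (det J = 12.2500).
Solving J·Δ = −F gives Δ = (-0.8980, 0.4337).
Then the next iterate is (p, q)₁ = (1.1020, -0.0663).
Re-evaluating at (1.1020, -0.0663): F = (1.005292, 0.209560), so ‖F‖₂ = 1.0269.

1.0269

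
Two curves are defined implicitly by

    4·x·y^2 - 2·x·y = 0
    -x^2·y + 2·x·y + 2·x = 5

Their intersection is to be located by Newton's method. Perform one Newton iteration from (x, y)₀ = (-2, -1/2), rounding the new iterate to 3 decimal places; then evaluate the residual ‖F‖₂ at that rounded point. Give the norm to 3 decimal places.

2225.496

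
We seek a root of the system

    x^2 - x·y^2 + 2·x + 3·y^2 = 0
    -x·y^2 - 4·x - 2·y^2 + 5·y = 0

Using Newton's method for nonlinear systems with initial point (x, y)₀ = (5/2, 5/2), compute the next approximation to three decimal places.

At (5/2, 5/2): F = (14.375, -25.625).
Jacobian J = [[2·x - y^2 + 2, -2·x·y + 6·y], [-y^2 - 4, -2·x·y - 4·y + 5]].
At the point, J = [[0.750, 2.500], [-10.250, -17.500]] (det J = 12.500).
Solving J·Δ = −F gives Δ = (15.000, -10.250).
Then the next iterate is (x, y)₁ = (17.500, -7.750).

(17.500, -7.750)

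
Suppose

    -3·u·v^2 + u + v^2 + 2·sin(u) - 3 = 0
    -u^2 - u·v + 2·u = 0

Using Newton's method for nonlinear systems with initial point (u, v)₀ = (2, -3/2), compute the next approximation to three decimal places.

(3.168, -0.292)

At (2, -3/2): F = (-10.43141, 3.000).
Jacobian J = [[-3·v^2 + 2·cos(u) + 1, -6·u·v + 2·v], [-2·u - v + 2, -u]].
At the point, J = [[-6.58229, 15.000], [-0.500, -2.000]] (det J = 20.66459).
Solving J·Δ = −F gives Δ = (1.168, 1.208).
Then the next iterate is (u, v)₁ = (3.168, -0.292).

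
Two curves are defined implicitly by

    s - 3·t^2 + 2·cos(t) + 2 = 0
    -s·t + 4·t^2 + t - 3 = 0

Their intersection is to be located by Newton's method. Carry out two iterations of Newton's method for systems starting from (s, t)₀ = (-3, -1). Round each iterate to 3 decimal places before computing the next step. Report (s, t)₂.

At (-3, -1): F = (-2.91940, -3.000).
Jacobian J = [[1, -6·t - 2·sin(t)], [-t, -s + 8·t + 1]].
At the point, J = [[1.000, 7.68294], [1.000, -4.000]] (det J = -11.68294).
Solving J·Δ = −F gives Δ = (2.972, -0.007).
Then the next iterate is (s, t)₁ = (-0.028, -1.007).
Round to (-0.028, -1.007) and repeat: F = (-0.00135, 0.021), J = [[1.000, 7.73246], [1.007, -7.028]].
Δ = (-0.010, 0.002), so (s, t)₂ = (-0.038, -1.005).

(-0.038, -1.005)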